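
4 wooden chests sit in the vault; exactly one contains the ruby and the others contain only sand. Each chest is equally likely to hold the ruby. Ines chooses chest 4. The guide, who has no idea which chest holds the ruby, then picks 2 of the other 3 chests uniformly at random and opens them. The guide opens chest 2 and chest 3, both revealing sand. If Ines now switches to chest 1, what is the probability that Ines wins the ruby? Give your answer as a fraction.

1/2

Consider each possible location of the ruby in turn.
If it is in either of chests 1 and 4 (prior 1/4 each): the guide picks exactly this set with probability 1/3 regardless, and none is the prize; weight (1/4)·(1/3) = 1/12 each.
If it is in either of chests 2 and 3 (prior 1/4 each): that chest was opened and seen not to hold the prize — ruled out; weight (1/4)·0 = 0 each.
The weights sum to 1/6.
So P(the ruby in chest 1 | the guide opened chest 2 and chest 3) = (1/12) / (1/6) = 1/2.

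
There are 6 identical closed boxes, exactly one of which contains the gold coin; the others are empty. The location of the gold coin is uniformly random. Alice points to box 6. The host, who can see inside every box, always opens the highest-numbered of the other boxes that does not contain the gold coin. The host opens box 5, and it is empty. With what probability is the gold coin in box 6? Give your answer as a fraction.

Consider each possible location of the gold coin in turn.
If it is in any of boxes 1, 2, 3, 4, and 6 (prior 1/6 each): box 5 is the highest-numbered option available, probability 1; weight (1/6)·1 = 1/6 each.
If it is in box 5 (prior 1/6): the host opened box 5, so this case is ruled out; weight (1/6)·0 = 0.
The weights sum to 5/6.
So P(the gold coin in box 6 | the host opened box 5) = (1/6) / (5/6) = 1/5.

1/5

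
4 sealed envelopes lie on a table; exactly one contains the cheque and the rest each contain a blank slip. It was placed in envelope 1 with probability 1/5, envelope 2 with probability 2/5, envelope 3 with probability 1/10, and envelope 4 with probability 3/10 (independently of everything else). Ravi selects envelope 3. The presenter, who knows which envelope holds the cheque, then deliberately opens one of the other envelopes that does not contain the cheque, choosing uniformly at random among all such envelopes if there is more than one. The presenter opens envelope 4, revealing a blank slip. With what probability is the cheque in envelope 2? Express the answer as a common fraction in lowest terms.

3/5

Condition on the true location of the cheque.
If it is in envelope 1 (prior 1/5): the presenter has 2 equally likely choices, so probability 1/2; weight (1/5)·(1/2) = 1/10.
If it is in envelope 2 (prior 2/5): the presenter has 2 equally likely choices, so probability 1/2; weight (2/5)·(1/2) = 1/5.
If it is in envelope 3 (prior 1/10): the presenter has 3 equally likely choices, so probability 1/3; weight (1/10)·(1/3) = 1/30.
If it is in envelope 4 (prior 3/10): the presenter opened envelope 4, so this case is ruled out; weight (3/10)·0 = 0.
The weights sum to 1/3.
So P(the cheque in envelope 2 | the presenter opened envelope 4) = (1/5) / (1/3) = 3/5.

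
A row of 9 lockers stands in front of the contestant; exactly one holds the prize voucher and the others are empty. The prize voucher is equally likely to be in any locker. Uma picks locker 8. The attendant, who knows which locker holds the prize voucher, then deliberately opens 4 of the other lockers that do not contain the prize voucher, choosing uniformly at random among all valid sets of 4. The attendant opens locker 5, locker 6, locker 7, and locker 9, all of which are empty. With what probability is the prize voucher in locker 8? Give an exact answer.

Condition on the true location of the prize voucher.
If it is in any of lockers 1, 2, 3, and 4 (prior 1/9 each): the attendant has 35 equally likely choices, so probability 1/35; weight (1/9)·(1/35) = 1/315 each.
If it is in any of lockers 5, 6, 7, and 9 (prior 1/9 each): that locker was opened and seen not to hold the prize — ruled out; weight (1/9)·0 = 0 each.
If it is in locker 8 (prior 1/9): the attendant has 70 equally likely choices, so probability 1/70; weight (1/9)·(1/70) = 1/630.
The weights sum to 1/70.
So P(the prize voucher in locker 8 | the attendant opened locker 5, locker 6, locker 7, and locker 9) = (1/630) / (1/70) = 1/9.

1/9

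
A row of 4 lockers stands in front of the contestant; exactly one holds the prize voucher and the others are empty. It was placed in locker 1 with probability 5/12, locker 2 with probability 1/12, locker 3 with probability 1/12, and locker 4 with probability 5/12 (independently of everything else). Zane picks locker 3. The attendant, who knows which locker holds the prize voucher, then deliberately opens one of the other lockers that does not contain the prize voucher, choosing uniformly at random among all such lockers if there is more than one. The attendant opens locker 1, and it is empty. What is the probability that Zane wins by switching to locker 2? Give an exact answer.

3/20

Apply Bayes' rule, conditioning on where the prize voucher actually is.
If it is in locker 1 (prior 5/12): the attendant opened locker 1, so this case is ruled out; weight (5/12)·0 = 0.
If it is in locker 2 (prior 1/12): the attendant has 2 equally likely choices, so probability 1/2; weight (1/12)·(1/2) = 1/24.
If it is in locker 3 (prior 1/12): the attendant has 3 equally likely choices, so probability 1/3; weight (1/12)·(1/3) = 1/36.
If it is in locker 4 (prior 5/12): the attendant has 2 equally likely choices, so probability 1/2; weight (5/12)·(1/2) = 5/24.
The weights sum to 5/18.
So P(the prize voucher in locker 2 | the attendant opened locker 1) = (1/24) / (5/18) = 3/20.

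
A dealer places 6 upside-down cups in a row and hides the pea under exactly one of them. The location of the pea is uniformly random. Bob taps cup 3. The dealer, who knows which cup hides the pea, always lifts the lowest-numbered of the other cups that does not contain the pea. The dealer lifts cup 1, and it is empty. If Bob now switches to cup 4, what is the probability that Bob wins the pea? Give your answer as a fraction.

1/5

Apply Bayes' rule, conditioning on where the pea actually is.
If it is under cup 1 (prior 1/6): the dealer opened cup 1, so this case is ruled out; weight (1/6)·0 = 0.
If it is under any of cups 2, 3, 4, 5, and 6 (prior 1/6 each): cup 1 is the lowest-numbered option available, probability 1; weight (1/6)·1 = 1/6 each.
The weights sum to 5/6.
So P(the pea under cup 4 | the dealer opened cup 1) = (1/6) / (5/6) = 1/5.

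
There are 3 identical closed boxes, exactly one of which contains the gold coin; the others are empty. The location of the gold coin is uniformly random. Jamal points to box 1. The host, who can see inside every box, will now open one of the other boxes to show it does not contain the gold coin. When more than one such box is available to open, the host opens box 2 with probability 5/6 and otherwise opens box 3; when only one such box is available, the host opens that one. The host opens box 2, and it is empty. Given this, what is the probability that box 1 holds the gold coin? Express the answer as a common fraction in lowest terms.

Apply Bayes' rule, conditioning on where the gold coin actually is.
If it is in box 1 (prior 1/3): box 2 is available, opened with probability 5/6; weight (1/3)·(5/6) = 5/18.
If it is in box 2 (prior 1/3): the host opened box 2, so this case is ruled out; weight (1/3)·0 = 0.
If it is in box 3 (prior 1/3): only box 2 is available, probability 1; weight (1/3)·1 = 1/3.
The weights sum to 11/18.
So P(the gold coin in box 1 | the host opened box 2) = (5/18) / (11/18) = 5/11.

5/11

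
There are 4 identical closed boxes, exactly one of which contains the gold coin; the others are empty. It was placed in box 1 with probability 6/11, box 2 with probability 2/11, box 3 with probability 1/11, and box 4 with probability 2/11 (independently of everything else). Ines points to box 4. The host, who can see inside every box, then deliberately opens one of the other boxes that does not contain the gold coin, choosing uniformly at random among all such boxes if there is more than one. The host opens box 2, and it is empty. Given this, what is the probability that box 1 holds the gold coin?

Consider each possible location of the gold coin in turn.
If it is in box 1 (prior 6/11): the host has 2 equally likely choices, so probability 1/2; weight (6/11)·(1/2) = 3/11.
If it is in box 2 (prior 2/11): the host opened box 2, so this case is ruled out; weight (2/11)·0 = 0.
If it is in box 3 (prior 1/11): the host has 2 equally likely choices, so probability 1/2; weight (1/11)·(1/2) = 1/22.
If it is in box 4 (prior 2/11): the host has 3 equally likely choices, so probability 1/3; weight (2/11)·(1/3) = 2/33.
The weights sum to 25/66.
So P(the gold coin in box 1 | the host opened box 2) = (3/11) / (25/66) = 18/25.

18/25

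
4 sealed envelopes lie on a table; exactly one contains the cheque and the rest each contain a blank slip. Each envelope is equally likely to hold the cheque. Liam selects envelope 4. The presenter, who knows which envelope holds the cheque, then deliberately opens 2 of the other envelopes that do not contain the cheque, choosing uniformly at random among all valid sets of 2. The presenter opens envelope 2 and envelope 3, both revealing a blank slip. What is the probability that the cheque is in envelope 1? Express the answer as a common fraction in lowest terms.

Consider each possible location of the cheque in turn.
If it is in envelope 1 (prior 1/4): the presenter has no choice, probability 1; weight (1/4)·1 = 1/4.
If it is in either of envelopes 2 and 3 (prior 1/4 each): that envelope was opened and seen not to hold the prize — ruled out; weight (1/4)·0 = 0 each.
If it is in envelope 4 (prior 1/4): the presenter has 3 equally likely choices, so probability 1/3; weight (1/4)·(1/3) = 1/12.
The weights sum to 1/3.
So P(the cheque in envelope 1 | the presenter opened envelope 2 and envelope 3) = (1/4) / (1/3) = 3/4.

3/4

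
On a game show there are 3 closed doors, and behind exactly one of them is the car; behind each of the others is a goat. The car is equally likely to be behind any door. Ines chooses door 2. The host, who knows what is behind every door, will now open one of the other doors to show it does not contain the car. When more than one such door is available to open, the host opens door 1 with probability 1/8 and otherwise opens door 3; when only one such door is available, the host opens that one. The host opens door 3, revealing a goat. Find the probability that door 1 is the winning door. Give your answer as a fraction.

8/15

Apply Bayes' rule, conditioning on where the car actually is.
If it is behind door 1 (prior 1/3): only door 3 is available, probability 1; weight (1/3)·1 = 1/3.
If it is behind door 2 (prior 1/3): door 1 is available but not opened, probability 7/8; weight (1/3)·(7/8) = 7/24.
If it is behind door 3 (prior 1/3): the host opened door 3, so this case is ruled out; weight (1/3)·0 = 0.
The weights sum to 5/8.
So P(the car behind door 1 | the host opened door 3) = (1/3) / (5/8) = 8/15.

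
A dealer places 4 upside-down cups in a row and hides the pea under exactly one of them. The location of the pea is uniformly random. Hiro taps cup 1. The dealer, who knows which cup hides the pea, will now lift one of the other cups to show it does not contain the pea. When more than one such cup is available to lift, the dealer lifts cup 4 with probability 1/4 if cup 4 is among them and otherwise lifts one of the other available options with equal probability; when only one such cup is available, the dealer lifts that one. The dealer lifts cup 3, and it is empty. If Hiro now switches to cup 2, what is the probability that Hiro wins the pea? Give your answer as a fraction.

Consider each possible location of the pea in turn.
If it is under cup 1 (prior 1/4): cup 4 is available but not opened; cup 3 gets probability (1 − 1/4)/2 = 3/8; weight (1/4)·(3/8) = 3/32.
If it is under cup 2 (prior 1/4): cup 4 is available but not opened, probability 3/4; weight (1/4)·(3/4) = 3/16.
If it is under cup 3 (prior 1/4): the dealer opened cup 3, so this case is ruled out; weight (1/4)·0 = 0.
If it is under cup 4 (prior 1/4): cup 4 holds the prize so is unavailable; the dealer chooses uniformly among the 2 others, probability 1/2; weight (1/4)·(1/2) = 1/8.
The weights sum to 13/32.
So P(the pea under cup 2 | the dealer opened cup 3) = (3/16) / (13/32) = 6/13.

6/13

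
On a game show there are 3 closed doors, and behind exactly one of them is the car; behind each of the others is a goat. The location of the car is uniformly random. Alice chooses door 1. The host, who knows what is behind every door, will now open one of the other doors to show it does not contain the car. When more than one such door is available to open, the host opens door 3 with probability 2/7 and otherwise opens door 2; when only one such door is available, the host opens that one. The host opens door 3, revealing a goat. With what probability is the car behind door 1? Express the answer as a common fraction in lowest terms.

2/9

Consider each possible location of the car in turn.
If it is behind door 1 (prior 1/3): door 3 is available, opened with probability 2/7; weight (1/3)·(2/7) = 2/21.
If it is behind door 2 (prior 1/3): only door 3 is available, probability 1; weight (1/3)·1 = 1/3.
If it is behind door 3 (prior 1/3): the host opened door 3, so this case is ruled out; weight (1/3)·0 = 0.
The weights sum to 3/7.
So P(the car behind door 1 | the host opened door 3) = (2/21) / (3/7) = 2/9.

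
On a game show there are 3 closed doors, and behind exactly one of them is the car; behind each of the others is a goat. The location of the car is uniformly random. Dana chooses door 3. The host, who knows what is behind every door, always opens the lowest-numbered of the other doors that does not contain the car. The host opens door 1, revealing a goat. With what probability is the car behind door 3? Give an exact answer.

Apply Bayes' rule, conditioning on where the car actually is.
If it is behind door 1 (prior 1/3): the host opened door 1, so this case is ruled out; weight (1/3)·0 = 0.
If it is behind either of doors 2 and 3 (prior 1/3 each): door 1 is the lowest-numbered option available, probability 1; weight (1/3)·1 = 1/3 each.
The weights sum to 2/3.
So P(the car behind door 3 | the host opened door 1) = (1/3) / (2/3) = 1/2.

1/2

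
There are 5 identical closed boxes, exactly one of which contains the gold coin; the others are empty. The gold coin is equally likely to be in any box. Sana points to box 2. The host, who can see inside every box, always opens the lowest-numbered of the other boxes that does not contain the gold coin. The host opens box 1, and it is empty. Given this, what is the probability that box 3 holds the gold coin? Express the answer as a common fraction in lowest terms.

Consider each possible location of the gold coin in turn.
If it is in box 1 (prior 1/5): the host opened box 1, so this case is ruled out; weight (1/5)·0 = 0.
If it is in any of boxes 2, 3, 4, and 5 (prior 1/5 each): box 1 is the lowest-numbered option available, probability 1; weight (1/5)·1 = 1/5 each.
The weights sum to 4/5.
So P(the gold coin in box 3 | the host opened box 1) = (1/5) / (4/5) = 1/4.

1/4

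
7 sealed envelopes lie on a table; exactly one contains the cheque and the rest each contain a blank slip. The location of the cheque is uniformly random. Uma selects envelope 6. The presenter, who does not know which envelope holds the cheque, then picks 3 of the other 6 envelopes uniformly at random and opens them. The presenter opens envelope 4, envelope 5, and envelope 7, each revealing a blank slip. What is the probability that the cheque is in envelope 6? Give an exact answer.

1/4

Condition on the true location of the cheque.
If it is in any of envelopes 1, 2, 3, and 6 (prior 1/7 each): the presenter picks exactly this set with probability 1/20 regardless, and none is the prize; weight (1/7)·(1/20) = 1/140 each.
If it is in any of envelopes 4, 5, and 7 (prior 1/7 each): that envelope was opened and seen not to hold the prize — ruled out; weight (1/7)·0 = 0 each.
The weights sum to 1/35.
So P(the cheque in envelope 6 | the presenter opened envelope 4, envelope 5, and envelope 7) = (1/140) / (1/35) = 1/4.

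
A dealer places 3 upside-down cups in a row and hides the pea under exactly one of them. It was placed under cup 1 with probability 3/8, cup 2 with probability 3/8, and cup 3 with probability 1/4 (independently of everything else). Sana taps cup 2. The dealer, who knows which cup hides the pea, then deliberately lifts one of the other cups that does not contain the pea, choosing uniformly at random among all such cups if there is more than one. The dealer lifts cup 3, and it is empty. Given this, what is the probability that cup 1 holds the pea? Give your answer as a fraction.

Condition on the true location of the pea.
If it is under cup 1 (prior 3/8): the dealer has no choice, probability 1; weight (3/8)·1 = 3/8.
If it is under cup 2 (prior 3/8): the dealer has 2 equally likely choices, so probability 1/2; weight (3/8)·(1/2) = 3/16.
If it is under cup 3 (prior 1/4): the dealer opened cup 3, so this case is ruled out; weight (1/4)·0 = 0.
The weights sum to 9/16.
So P(the pea under cup 1 | the dealer opened cup 3) = (3/8) / (9/16) = 2/3.

2/3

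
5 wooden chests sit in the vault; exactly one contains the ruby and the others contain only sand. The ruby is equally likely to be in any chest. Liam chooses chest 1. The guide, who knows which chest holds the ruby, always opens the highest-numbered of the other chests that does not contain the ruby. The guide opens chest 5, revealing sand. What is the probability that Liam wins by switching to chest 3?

1/4

Apply Bayes' rule, conditioning on where the ruby actually is.
If it is in any of chests 1, 2, 3, and 4 (prior 1/5 each): chest 5 is the highest-numbered option available, probability 1; weight (1/5)·1 = 1/5 each.
If it is in chest 5 (prior 1/5): the guide opened chest 5, so this case is ruled out; weight (1/5)·0 = 0.
The weights sum to 4/5.
So P(the ruby in chest 3 | the guide opened chest 5) = (1/5) / (4/5) = 1/4.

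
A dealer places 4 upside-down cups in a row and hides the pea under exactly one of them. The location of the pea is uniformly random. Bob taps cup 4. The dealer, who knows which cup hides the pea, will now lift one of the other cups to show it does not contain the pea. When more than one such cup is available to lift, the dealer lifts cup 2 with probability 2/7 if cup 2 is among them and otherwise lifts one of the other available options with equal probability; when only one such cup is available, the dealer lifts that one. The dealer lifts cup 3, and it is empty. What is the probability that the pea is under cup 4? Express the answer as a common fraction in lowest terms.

5/22

Consider each possible location of the pea in turn.
If it is under cup 1 (prior 1/4): cup 2 is available but not opened, probability 5/7; weight (1/4)·(5/7) = 5/28.
If it is under cup 2 (prior 1/4): cup 2 holds the prize so is unavailable; the dealer chooses uniformly among the 2 others, probability 1/2; weight (1/4)·(1/2) = 1/8.
If it is under cup 3 (prior 1/4): the dealer opened cup 3, so this case is ruled out; weight (1/4)·0 = 0.
If it is under cup 4 (prior 1/4): cup 2 is available but not opened; cup 3 gets probability (1 − 2/7)/2 = 5/14; weight (1/4)·(5/14) = 5/56.
The weights sum to 11/28.
So P(the pea under cup 4 | the dealer opened cup 3) = (5/56) / (11/28) = 5/22.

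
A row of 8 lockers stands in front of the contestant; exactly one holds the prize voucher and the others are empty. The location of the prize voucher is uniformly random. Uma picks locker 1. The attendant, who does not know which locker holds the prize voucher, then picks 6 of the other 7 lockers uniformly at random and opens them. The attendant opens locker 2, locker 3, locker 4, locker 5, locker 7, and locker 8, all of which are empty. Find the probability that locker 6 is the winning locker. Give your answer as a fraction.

1/2

Because the attendant chose which lockers to open without knowing where the prize voucher is, the choice is independent of the prize location. Learning that none of the 6 opened lockers holds the prize voucher simply rules out those 6 locations and leaves the remaining 2 lockers still equally likely by symmetry.
So P(the prize voucher in locker 6) = 1/2.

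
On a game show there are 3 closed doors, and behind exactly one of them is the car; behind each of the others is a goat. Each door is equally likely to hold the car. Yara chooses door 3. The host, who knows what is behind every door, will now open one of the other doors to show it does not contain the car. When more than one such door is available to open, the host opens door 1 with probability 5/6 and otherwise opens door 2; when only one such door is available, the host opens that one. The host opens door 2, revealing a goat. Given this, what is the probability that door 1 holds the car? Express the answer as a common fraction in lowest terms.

Consider each possible location of the car in turn.
If it is behind door 1 (prior 1/3): only door 2 is available, probability 1; weight (1/3)·1 = 1/3.
If it is behind door 2 (prior 1/3): the host opened door 2, so this case is ruled out; weight (1/3)·0 = 0.
If it is behind door 3 (prior 1/3): door 1 is available but not opened, probability 1/6; weight (1/3)·(1/6) = 1/18.
The weights sum to 7/18.
So P(the car behind door 1 | the host opened door 2) = (1/3) / (7/18) = 6/7.

6/7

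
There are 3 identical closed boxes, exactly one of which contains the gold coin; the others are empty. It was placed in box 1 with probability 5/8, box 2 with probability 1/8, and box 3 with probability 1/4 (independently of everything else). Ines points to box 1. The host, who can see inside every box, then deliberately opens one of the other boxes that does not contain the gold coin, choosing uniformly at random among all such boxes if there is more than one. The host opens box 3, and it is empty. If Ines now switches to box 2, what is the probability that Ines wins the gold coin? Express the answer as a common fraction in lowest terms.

Consider each possible location of the gold coin in turn.
If it is in box 1 (prior 5/8): the host has 2 equally likely choices, so probability 1/2; weight (5/8)·(1/2) = 5/16.
If it is in box 2 (prior 1/8): the host has no choice, probability 1; weight (1/8)·1 = 1/8.
If it is in box 3 (prior 1/4): the host opened box 3, so this case is ruled out; weight (1/4)·0 = 0.
The weights sum to 7/16.
So P(the gold coin in box 2 | the host opened box 3) = (1/8) / (7/16) = 2/7.

2/7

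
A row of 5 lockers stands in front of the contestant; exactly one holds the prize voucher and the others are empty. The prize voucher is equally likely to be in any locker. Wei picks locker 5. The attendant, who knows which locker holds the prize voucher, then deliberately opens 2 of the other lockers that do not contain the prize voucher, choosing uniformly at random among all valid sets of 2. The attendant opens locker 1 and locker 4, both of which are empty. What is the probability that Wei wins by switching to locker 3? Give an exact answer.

Condition on the true location of the prize voucher.
If it is in either of lockers 1 and 4 (prior 1/5 each): that locker was opened and seen not to hold the prize — ruled out; weight (1/5)·0 = 0 each.
If it is in either of lockers 2 and 3 (prior 1/5 each): the attendant has 3 equally likely choices, so probability 1/3; weight (1/5)·(1/3) = 1/15 each.
If it is in locker 5 (prior 1/5): the attendant has 6 equally likely choices, so probability 1/6; weight (1/5)·(1/6) = 1/30.
The weights sum to 1/6.
So P(the prize voucher in locker 3 | the attendant opened locker 1 and locker 4) = (1/15) / (1/6) = 2/5.

2/5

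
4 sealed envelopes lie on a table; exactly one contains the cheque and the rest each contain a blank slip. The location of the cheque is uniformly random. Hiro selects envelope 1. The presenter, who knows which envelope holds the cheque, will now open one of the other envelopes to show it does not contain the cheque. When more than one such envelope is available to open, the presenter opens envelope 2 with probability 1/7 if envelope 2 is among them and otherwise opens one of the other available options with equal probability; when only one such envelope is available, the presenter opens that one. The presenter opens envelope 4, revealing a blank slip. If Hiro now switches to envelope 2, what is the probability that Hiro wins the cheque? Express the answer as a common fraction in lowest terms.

Apply Bayes' rule, conditioning on where the cheque actually is.
If it is in envelope 1 (prior 1/4): envelope 2 is available but not opened; envelope 4 gets probability (1 − 1/7)/2 = 3/7; weight (1/4)·(3/7) = 3/28.
If it is in envelope 2 (prior 1/4): envelope 2 holds the prize so is unavailable; the presenter chooses uniformly among the 2 others, probability 1/2; weight (1/4)·(1/2) = 1/8.
If it is in envelope 3 (prior 1/4): envelope 2 is available but not opened, probability 6/7; weight (1/4)·(6/7) = 3/14.
If it is in envelope 4 (prior 1/4): the presenter opened envelope 4, so this case is ruled out; weight (1/4)·0 = 0.
The weights sum to 25/56.
So P(the cheque in envelope 2 | the presenter opened envelope 4) = (1/8) / (25/56) = 7/25.

7/25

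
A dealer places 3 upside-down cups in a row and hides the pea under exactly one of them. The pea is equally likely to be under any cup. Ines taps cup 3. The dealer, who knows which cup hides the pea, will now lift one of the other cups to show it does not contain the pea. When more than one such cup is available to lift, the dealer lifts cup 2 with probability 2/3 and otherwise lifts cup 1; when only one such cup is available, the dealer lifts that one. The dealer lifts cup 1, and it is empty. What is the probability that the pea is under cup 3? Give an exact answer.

Consider each possible location of the pea in turn.
If it is under cup 1 (prior 1/3): the dealer opened cup 1, so this case is ruled out; weight (1/3)·0 = 0.
If it is under cup 2 (prior 1/3): only cup 1 is available, probability 1; weight (1/3)·1 = 1/3.
If it is under cup 3 (prior 1/3): cup 2 is available but not opened, probability 1/3; weight (1/3)·(1/3) = 1/9.
The weights sum to 4/9.
So P(the pea under cup 3 | the dealer opened cup 1) = (1/9) / (4/9) = 1/4.

1/4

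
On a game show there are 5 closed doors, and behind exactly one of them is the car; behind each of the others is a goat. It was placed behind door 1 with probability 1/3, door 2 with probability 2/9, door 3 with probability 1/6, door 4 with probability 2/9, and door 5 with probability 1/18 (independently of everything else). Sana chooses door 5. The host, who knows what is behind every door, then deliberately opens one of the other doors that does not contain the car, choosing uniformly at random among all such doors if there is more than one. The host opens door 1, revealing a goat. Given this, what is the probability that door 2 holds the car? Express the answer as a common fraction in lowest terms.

16/47

Condition on the true location of the car.
If it is behind door 1 (prior 1/3): the host opened door 1, so this case is ruled out; weight (1/3)·0 = 0.
If it is behind either of doors 2 and 4 (prior 2/9 each): the host has 3 equally likely choices, so probability 1/3; weight (2/9)·(1/3) = 2/27 each.
If it is behind door 3 (prior 1/6): the host has 3 equally likely choices, so probability 1/3; weight (1/6)·(1/3) = 1/18.
If it is behind door 5 (prior 1/18): the host has 4 equally likely choices, so probability 1/4; weight (1/18)·(1/4) = 1/72.
The weights sum to 47/216.
So P(the car behind door 2 | the host opened door 1) = (2/27) / (47/216) = 16/47.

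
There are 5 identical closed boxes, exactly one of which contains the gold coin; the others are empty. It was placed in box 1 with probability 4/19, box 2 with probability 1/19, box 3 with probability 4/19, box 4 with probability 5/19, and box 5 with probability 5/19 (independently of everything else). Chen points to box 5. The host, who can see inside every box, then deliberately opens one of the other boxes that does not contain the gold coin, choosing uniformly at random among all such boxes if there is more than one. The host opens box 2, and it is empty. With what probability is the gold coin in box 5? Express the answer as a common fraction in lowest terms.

Condition on the true location of the gold coin.
If it is in either of boxes 1 and 3 (prior 4/19 each): the host has 3 equally likely choices, so probability 1/3; weight (4/19)·(1/3) = 4/57 each.
If it is in box 2 (prior 1/19): the host opened box 2, so this case is ruled out; weight (1/19)·0 = 0.
If it is in box 4 (prior 5/19): the host has 3 equally likely choices, so probability 1/3; weight (5/19)·(1/3) = 5/57.
If it is in box 5 (prior 5/19): the host has 4 equally likely choices, so probability 1/4; weight (5/19)·(1/4) = 5/76.
The weights sum to 67/228.
So P(the gold coin in box 5 | the host opened box 2) = (5/76) / (67/228) = 15/67.

15/67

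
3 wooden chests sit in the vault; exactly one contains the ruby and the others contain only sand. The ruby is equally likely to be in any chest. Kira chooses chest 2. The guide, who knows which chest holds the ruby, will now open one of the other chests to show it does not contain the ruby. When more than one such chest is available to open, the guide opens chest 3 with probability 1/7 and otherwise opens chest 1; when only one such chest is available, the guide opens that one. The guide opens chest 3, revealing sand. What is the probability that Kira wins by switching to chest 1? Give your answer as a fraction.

Condition on the true location of the ruby.
If it is in chest 1 (prior 1/3): only chest 3 is available, probability 1; weight (1/3)·1 = 1/3.
If it is in chest 2 (prior 1/3): chest 3 is available, opened with probability 1/7; weight (1/3)·(1/7) = 1/21.
If it is in chest 3 (prior 1/3): the guide opened chest 3, so this case is ruled out; weight (1/3)·0 = 0.
The weights sum to 8/21.
So P(the ruby in chest 1 | the guide opened chest 3) = (1/3) / (8/21) = 7/8.

7/8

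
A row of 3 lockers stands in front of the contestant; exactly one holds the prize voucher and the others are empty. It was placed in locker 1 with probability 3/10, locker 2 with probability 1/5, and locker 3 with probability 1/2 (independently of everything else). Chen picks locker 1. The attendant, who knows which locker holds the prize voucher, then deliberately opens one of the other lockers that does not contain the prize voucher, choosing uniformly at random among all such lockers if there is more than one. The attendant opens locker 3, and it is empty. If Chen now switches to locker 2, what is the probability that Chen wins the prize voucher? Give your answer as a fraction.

Apply Bayes' rule, conditioning on where the prize voucher actually is.
If it is in locker 1 (prior 3/10): the attendant has 2 equally likely choices, so probability 1/2; weight (3/10)·(1/2) = 3/20.
If it is in locker 2 (prior 1/5): the attendant has no choice, probability 1; weight (1/5)·1 = 1/5.
If it is in locker 3 (prior 1/2): the attendant opened locker 3, so this case is ruled out; weight (1/2)·0 = 0.
The weights sum to 7/20.
So P(the prize voucher in locker 2 | the attendant opened locker 3) = (1/5) / (7/20) = 4/7.

4/7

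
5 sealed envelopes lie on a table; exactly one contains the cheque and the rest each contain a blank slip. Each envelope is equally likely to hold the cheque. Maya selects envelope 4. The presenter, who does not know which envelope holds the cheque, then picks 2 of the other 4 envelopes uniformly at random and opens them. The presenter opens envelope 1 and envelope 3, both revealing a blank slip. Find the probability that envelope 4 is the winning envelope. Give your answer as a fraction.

1/3

Because the presenter chose which envelopes to open without knowing where the cheque is, the choice is independent of the prize location. Learning that none of the 2 opened envelopes holds the cheque simply rules out those 2 locations and leaves the remaining 3 envelopes still equally likely by symmetry.
So P(the cheque in envelope 4) = 1/3.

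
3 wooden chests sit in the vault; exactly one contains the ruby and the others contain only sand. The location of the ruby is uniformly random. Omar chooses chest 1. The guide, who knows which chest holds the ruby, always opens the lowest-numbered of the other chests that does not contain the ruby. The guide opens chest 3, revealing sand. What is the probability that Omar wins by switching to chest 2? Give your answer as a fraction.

Condition on the true location of the ruby.
If it is in chest 1 (prior 1/3): the guide would have opened chest 2 instead, probability 0; weight (1/3)·0 = 0.
If it is in chest 2 (prior 1/3): chest 3 is the lowest-numbered option available, probability 1; weight (1/3)·1 = 1/3.
If it is in chest 3 (prior 1/3): the guide opened chest 3, so this case is ruled out; weight (1/3)·0 = 0.
The weights sum to 1/3.
So P(the ruby in chest 2 | the guide opened chest 3) = (1/3) / (1/3) = 1.

1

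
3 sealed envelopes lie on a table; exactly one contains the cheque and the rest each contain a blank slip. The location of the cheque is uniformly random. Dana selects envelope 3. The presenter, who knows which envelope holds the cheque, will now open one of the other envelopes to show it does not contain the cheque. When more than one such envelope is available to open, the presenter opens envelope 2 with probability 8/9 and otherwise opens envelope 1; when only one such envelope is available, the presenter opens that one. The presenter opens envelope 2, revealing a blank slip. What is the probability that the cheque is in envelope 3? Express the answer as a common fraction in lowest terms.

8/17

Apply Bayes' rule, conditioning on where the cheque actually is.
If it is in envelope 1 (prior 1/3): only envelope 2 is available, probability 1; weight (1/3)·1 = 1/3.
If it is in envelope 2 (prior 1/3): the presenter opened envelope 2, so this case is ruled out; weight (1/3)·0 = 0.
If it is in envelope 3 (prior 1/3): envelope 2 is available, opened with probability 8/9; weight (1/3)·(8/9) = 8/27.
The weights sum to 17/27.
So P(the cheque in envelope 3 | the presenter opened envelope 2) = (8/27) / (17/27) = 8/17.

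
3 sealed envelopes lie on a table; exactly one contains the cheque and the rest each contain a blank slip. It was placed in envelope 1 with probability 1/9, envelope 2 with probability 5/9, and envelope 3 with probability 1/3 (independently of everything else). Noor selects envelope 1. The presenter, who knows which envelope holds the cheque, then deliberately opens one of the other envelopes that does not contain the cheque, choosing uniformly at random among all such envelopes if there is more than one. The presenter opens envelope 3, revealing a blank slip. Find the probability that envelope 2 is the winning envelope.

Apply Bayes' rule, conditioning on where the cheque actually is.
If it is in envelope 1 (prior 1/9): the presenter has 2 equally likely choices, so probability 1/2; weight (1/9)·(1/2) = 1/18.
If it is in envelope 2 (prior 5/9): the presenter has no choice, probability 1; weight (5/9)·1 = 5/9.
If it is in envelope 3 (prior 1/3): the presenter opened envelope 3, so this case is ruled out; weight (1/3)·0 = 0.
The weights sum to 11/18.
So P(the cheque in envelope 2 | the presenter opened envelope 3) = (5/9) / (11/18) = 10/11.

10/11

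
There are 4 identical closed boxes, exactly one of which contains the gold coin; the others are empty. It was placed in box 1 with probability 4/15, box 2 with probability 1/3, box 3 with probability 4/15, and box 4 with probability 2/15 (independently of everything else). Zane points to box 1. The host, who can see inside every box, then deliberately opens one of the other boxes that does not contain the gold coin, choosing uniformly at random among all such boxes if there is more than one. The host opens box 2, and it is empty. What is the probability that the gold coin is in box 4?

3/13

Condition on the true location of the gold coin.
If it is in box 1 (prior 4/15): the host has 3 equally likely choices, so probability 1/3; weight (4/15)·(1/3) = 4/45.
If it is in box 2 (prior 1/3): the host opened box 2, so this case is ruled out; weight (1/3)·0 = 0.
If it is in box 3 (prior 4/15): the host has 2 equally likely choices, so probability 1/2; weight (4/15)·(1/2) = 2/15.
If it is in box 4 (prior 2/15): the host has 2 equally likely choices, so probability 1/2; weight (2/15)·(1/2) = 1/15.
The weights sum to 13/45.
So P(the gold coin in box 4 | the host opened box 2) = (1/15) / (13/45) = 3/13.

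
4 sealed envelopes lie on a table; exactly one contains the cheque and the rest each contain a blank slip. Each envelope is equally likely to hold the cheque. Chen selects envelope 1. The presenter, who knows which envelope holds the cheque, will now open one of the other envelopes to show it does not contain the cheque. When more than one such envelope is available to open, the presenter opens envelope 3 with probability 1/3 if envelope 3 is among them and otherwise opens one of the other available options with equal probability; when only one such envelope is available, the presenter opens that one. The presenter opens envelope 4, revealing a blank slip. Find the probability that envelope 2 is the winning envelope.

4/9

Condition on the true location of the cheque.
If it is in envelope 1 (prior 1/4): envelope 3 is available but not opened; envelope 4 gets probability (1 − 1/3)/2 = 1/3; weight (1/4)·(1/3) = 1/12.
If it is in envelope 2 (prior 1/4): envelope 3 is available but not opened, probability 2/3; weight (1/4)·(2/3) = 1/6.
If it is in envelope 3 (prior 1/4): envelope 3 holds the prize so is unavailable; the presenter chooses uniformly among the 2 others, probability 1/2; weight (1/4)·(1/2) = 1/8.
If it is in envelope 4 (prior 1/4): the presenter opened envelope 4, so this case is ruled out; weight (1/4)·0 = 0.
The weights sum to 3/8.
So P(the cheque in envelope 2 | the presenter opened envelope 4) = (1/6) / (3/8) = 4/9.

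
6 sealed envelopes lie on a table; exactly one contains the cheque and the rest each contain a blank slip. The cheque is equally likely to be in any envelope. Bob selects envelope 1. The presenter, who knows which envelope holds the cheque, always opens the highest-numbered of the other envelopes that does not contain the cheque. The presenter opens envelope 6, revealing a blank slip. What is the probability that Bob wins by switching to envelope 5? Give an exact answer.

1/5

Condition on the true location of the cheque.
If it is in any of envelopes 1, 2, 3, 4, and 5 (prior 1/6 each): envelope 6 is the highest-numbered option available, probability 1; weight (1/6)·1 = 1/6 each.
If it is in envelope 6 (prior 1/6): the presenter opened envelope 6, so this case is ruled out; weight (1/6)·0 = 0.
The weights sum to 5/6.
So P(the cheque in envelope 5 | the presenter opened envelope 6) = (1/6) / (5/6) = 1/5.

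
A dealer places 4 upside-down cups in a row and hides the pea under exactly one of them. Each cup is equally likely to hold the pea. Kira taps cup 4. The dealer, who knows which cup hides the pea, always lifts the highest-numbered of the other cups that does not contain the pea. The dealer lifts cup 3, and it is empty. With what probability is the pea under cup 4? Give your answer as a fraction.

Consider each possible location of the pea in turn.
If it is under any of cups 1, 2, and 4 (prior 1/4 each): cup 3 is the highest-numbered option available, probability 1; weight (1/4)·1 = 1/4 each.
If it is under cup 3 (prior 1/4): the dealer opened cup 3, so this case is ruled out; weight (1/4)·0 = 0.
The weights sum to 3/4.
So P(the pea under cup 4 | the dealer opened cup 3) = (1/4) / (3/4) = 1/3.

1/3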